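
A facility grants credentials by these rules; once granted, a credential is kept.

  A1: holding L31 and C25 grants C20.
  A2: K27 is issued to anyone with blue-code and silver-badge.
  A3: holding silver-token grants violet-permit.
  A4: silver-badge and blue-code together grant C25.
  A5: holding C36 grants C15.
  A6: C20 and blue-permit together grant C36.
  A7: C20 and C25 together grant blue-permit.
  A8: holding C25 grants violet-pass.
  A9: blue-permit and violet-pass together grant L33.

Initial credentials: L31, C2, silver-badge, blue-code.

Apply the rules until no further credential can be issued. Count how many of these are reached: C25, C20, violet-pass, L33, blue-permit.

Holding silver-badge and blue-code grants C25 (A4).
Holding C25 grants violet-pass (A8).
Holding L31 and C25 grants C20 (A1).
Holding C20 and C25 grants blue-permit (A7).
Holding blue-permit and violet-pass grants L33 (A9).
C25: reached.
C20: reached.
violet-pass: reached.
L33: reached.
blue-permit: reached.
All 5 are reached.

5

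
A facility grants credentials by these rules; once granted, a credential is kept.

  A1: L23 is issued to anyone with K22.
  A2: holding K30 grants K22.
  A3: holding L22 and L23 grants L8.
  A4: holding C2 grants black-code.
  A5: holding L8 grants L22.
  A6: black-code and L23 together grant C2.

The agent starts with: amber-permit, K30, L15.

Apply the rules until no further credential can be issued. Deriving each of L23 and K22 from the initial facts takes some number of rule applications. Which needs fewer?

K22

K22: Holding K30 grants K22 (A2). [1 rule application]
L23: Holding K30 grants K22 (A2). Holding K22 grants L23 (A1). [2 rule applications]
K22 needs fewer.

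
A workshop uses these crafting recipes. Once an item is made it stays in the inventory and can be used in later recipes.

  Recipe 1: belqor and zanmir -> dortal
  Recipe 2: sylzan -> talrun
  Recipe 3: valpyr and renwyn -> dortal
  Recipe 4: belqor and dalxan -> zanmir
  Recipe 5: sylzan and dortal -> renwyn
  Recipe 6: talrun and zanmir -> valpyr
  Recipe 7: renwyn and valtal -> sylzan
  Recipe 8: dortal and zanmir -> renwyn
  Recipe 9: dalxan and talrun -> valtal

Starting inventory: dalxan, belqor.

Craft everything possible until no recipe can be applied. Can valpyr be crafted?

No

valpyr would need talrun and zanmir (Recipe 6), but talrun is never obtained.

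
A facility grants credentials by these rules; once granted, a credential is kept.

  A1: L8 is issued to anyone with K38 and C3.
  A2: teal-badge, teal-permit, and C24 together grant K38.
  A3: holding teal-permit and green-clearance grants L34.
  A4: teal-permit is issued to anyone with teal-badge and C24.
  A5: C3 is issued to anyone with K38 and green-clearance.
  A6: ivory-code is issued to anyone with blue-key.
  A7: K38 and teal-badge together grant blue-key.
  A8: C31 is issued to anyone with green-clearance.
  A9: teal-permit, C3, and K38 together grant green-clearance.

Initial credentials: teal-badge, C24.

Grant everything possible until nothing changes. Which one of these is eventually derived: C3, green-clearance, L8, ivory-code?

ivory-code

Holding teal-badge and C24 grants teal-permit (A4).
Holding teal-badge, teal-permit, and C24 grants K38 (A2).
Holding K38 and teal-badge grants blue-key (A7).
Holding blue-key grants ivory-code (A6).
green-clearance would need teal-permit, C3, and K38 (A9), but C3 is never granted. L8 would need K38 and C3 (A1), but C3 is never granted. C3 would need K38 and green-clearance (A5), but green-clearance is never granted.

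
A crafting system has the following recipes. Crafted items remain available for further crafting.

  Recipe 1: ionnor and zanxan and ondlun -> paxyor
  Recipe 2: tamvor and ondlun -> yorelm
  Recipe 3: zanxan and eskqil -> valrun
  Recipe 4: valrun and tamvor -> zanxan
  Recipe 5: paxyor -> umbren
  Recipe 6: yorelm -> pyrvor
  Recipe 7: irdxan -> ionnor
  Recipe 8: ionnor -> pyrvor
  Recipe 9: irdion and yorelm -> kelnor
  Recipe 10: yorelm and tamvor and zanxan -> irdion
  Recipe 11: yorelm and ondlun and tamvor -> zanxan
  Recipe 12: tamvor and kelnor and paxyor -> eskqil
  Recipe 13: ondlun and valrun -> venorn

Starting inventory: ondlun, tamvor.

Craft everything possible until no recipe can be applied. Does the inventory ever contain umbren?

umbren would need paxyor (Recipe 5), but paxyor is never obtained.

No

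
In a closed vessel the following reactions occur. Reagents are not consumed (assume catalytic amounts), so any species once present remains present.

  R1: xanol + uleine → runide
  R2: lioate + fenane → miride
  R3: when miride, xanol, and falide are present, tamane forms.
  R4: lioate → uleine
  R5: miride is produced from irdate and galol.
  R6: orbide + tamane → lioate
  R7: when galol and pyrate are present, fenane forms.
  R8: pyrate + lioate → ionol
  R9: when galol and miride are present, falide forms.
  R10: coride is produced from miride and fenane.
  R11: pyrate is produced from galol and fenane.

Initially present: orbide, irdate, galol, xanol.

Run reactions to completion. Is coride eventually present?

coride would need miride and fenane (R10), but fenane never forms.

No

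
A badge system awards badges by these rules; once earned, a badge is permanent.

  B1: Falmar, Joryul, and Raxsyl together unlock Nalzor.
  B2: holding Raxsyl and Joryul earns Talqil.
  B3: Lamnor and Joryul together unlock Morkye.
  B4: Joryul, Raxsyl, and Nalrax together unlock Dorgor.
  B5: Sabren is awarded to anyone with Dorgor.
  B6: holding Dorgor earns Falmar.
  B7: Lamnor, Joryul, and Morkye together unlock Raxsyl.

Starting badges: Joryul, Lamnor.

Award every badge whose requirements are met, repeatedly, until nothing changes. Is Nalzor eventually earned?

Nalzor would need Falmar, Joryul, and Raxsyl (B1), but Falmar is never earned.

No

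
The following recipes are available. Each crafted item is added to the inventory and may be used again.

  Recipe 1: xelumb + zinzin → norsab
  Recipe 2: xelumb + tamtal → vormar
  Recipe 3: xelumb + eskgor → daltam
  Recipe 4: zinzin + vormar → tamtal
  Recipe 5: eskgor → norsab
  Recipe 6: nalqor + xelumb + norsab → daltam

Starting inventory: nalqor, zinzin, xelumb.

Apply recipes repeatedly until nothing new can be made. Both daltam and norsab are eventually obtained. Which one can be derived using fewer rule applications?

norsab

norsab: xelumb + zinzin → norsab (Recipe 1). [1 rule application]
daltam: xelumb + zinzin → norsab (Recipe 1). nalqor + xelumb + norsab → daltam (Recipe 6). [2 rule applications]
norsab needs fewer.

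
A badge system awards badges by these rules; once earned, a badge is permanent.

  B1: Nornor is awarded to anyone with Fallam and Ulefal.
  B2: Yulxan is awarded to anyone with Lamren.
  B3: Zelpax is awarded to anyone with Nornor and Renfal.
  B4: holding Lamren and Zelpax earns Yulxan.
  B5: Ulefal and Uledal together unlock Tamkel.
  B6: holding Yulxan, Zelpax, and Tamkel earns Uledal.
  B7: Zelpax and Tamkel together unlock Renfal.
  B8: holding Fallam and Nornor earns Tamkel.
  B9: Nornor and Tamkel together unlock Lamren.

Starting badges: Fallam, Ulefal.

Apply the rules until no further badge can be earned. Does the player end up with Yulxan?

Yes

With Fallam and Ulefal, Nornor is earned (B1).
With Fallam and Nornor, Tamkel is earned (B8).
With Nornor and Tamkel, Lamren is earned (B9).
With Lamren, Yulxan is earned (B2).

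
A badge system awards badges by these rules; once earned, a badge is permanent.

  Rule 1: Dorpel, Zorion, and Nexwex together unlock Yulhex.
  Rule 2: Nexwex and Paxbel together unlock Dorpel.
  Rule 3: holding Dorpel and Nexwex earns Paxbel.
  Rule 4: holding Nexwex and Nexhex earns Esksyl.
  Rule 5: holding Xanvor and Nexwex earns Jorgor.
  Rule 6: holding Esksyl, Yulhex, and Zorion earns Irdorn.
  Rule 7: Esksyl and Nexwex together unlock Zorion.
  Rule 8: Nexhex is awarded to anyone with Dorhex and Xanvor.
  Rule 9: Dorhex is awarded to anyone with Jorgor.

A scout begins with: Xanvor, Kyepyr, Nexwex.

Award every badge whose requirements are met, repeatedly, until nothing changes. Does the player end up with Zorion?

With Xanvor and Nexwex, Jorgor is earned (Rule 5).
With Jorgor, Dorhex is earned (Rule 9).
With Dorhex and Xanvor, Nexhex is earned (Rule 8).
With Nexwex and Nexhex, Esksyl is earned (Rule 4).
With Esksyl and Nexwex, Zorion is earned (Rule 7).

Yes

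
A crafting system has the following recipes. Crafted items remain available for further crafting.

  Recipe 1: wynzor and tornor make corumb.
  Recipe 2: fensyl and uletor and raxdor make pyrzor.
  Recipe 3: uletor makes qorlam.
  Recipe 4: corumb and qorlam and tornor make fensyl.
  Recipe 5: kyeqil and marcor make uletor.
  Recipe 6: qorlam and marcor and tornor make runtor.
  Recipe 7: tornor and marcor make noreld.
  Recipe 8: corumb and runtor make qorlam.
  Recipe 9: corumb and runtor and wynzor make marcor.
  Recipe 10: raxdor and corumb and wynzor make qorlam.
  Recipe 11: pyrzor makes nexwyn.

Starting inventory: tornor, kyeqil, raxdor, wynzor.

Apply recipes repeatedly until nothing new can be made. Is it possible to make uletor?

uletor would need kyeqil and marcor (Recipe 5), but marcor is never obtained.

No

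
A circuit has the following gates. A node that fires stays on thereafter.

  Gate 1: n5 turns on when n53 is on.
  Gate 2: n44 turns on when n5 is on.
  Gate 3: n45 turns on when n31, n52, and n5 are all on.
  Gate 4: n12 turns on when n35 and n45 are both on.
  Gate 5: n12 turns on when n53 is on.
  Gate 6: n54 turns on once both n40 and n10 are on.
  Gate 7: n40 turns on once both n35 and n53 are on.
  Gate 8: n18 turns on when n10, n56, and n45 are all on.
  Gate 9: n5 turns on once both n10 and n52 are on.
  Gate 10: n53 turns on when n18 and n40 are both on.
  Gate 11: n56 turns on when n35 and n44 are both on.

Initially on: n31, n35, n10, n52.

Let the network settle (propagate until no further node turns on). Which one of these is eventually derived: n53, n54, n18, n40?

n18

n10 and n52 are on, so n5 turns on (Gate 9).
Gate 3: n31, n52, and n5 on → n45 on.
n5 is on, so n44 turns on (Gate 2).
Gate 11: n35 and n44 on → n56 on.
Gate 8: n10, n56, and n45 on → n18 on.
n53 would need n18 and n40 (Gate 10), but n40 never turns on. n54 would need n40 and n10 (Gate 6), but n40 never turns on. n40 would need n35 and n53 (Gate 7), but n53 never turns on.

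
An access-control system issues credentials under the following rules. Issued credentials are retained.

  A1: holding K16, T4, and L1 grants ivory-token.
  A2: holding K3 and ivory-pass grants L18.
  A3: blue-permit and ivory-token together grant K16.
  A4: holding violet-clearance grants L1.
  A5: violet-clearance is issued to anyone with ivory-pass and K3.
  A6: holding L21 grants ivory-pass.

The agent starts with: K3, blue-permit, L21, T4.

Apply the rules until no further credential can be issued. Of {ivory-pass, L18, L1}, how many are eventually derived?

3

Holding L21 grants ivory-pass (A6).
Holding K3 and ivory-pass grants L18 (A2).
Holding ivory-pass and K3 grants violet-clearance (A5).
Holding violet-clearance grants L1 (A4).
ivory-pass: reached.
L18: reached.
L1: reached.
All 3 are reached.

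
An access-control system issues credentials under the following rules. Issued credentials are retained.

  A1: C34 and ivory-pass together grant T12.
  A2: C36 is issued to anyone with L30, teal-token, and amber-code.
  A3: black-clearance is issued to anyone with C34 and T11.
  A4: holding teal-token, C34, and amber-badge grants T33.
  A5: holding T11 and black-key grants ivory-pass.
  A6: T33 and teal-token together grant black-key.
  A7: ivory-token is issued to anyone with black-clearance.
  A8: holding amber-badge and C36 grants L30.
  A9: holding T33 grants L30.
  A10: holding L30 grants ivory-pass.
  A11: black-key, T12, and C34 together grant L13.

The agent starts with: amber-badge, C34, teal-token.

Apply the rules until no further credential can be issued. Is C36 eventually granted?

No

C36 would need L30, teal-token, and amber-code (A2), but amber-code is never granted.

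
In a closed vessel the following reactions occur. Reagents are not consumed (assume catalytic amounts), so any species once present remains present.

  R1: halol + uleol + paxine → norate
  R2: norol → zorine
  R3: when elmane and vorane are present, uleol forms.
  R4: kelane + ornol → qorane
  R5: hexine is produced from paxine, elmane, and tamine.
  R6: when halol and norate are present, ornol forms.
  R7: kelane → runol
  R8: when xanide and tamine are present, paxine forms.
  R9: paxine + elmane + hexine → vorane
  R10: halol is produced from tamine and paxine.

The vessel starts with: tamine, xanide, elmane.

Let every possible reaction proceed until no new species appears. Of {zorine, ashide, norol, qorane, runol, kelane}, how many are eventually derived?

zorine would need norol (R2), but norol never forms.
No rule produces ashide, and it is not given.
No rule produces norol, and it is not given.
qorane would need kelane and ornol (R4), but kelane never forms.
runol would need kelane (R7), but kelane never forms.
No rule produces kelane, and it is not given.
None of the 6 are reached.

0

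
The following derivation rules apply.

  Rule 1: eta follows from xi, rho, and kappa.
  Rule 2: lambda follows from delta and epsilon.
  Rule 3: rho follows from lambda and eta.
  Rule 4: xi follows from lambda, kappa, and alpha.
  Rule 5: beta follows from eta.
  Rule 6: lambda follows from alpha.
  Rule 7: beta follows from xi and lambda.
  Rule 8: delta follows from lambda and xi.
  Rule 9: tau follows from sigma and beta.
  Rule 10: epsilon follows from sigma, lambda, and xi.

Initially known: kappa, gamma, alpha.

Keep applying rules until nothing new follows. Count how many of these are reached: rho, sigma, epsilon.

0

rho would need lambda and eta (Rule 3), but eta is never established.
No rule produces sigma, and it is not given.
epsilon would need sigma, lambda, and xi (Rule 10), but sigma is never established.
None of the 3 are reached.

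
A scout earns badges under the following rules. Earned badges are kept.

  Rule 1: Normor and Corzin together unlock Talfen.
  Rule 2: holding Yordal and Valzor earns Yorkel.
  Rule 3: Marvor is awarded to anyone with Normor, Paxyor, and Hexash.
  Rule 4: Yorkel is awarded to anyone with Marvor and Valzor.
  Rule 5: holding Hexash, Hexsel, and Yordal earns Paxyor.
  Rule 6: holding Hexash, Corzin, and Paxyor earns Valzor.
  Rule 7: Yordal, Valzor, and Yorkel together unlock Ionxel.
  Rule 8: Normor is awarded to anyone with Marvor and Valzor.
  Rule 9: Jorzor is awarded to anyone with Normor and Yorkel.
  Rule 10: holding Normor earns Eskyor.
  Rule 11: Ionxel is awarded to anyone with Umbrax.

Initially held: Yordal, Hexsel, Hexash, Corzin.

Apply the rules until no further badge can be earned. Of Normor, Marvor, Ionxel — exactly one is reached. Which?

With Hexash, Hexsel, and Yordal, Paxyor is earned (Rule 5).
With Hexash, Corzin, and Paxyor, Valzor is earned (Rule 6).
With Yordal and Valzor, Yorkel is earned (Rule 2).
With Yordal, Valzor, and Yorkel, Ionxel is earned (Rule 7).
Normor would need Marvor and Valzor (Rule 8), but Marvor is never earned. Marvor would need Normor, Paxyor, and Hexash (Rule 3), but Normor is never earned.

Ionxel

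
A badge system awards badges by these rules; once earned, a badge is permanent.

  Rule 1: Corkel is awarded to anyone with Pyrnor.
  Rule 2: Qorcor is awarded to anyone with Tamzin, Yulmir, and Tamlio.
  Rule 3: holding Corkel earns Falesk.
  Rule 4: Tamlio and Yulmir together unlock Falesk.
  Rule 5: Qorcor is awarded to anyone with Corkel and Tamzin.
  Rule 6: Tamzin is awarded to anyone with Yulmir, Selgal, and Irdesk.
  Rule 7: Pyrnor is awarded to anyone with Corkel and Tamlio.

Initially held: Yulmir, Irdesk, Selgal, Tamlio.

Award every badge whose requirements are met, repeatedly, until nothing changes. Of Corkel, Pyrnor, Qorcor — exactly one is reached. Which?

Qorcor

With Yulmir, Selgal, and Irdesk, Tamzin is earned (Rule 6).
With Tamzin, Yulmir, and Tamlio, Qorcor is earned (Rule 2).
Pyrnor would need Corkel and Tamlio (Rule 7), but Corkel is never earned. Corkel would need Pyrnor (Rule 1), but Pyrnor is never earned.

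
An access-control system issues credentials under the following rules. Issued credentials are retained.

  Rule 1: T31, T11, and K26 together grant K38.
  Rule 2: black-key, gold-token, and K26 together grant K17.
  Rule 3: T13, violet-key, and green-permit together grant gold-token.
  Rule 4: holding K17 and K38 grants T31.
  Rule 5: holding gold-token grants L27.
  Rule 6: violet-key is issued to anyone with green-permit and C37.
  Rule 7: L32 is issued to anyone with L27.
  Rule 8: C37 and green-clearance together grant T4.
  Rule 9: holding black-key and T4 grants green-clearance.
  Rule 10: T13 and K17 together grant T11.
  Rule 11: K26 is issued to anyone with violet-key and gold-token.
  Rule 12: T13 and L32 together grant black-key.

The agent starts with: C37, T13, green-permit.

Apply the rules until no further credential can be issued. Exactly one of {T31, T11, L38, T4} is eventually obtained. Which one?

Holding green-permit and C37 grants violet-key (Rule 6).
Holding T13, violet-key, and green-permit grants gold-token (Rule 3).
Holding gold-token grants L27 (Rule 5).
Holding violet-key and gold-token grants K26 (Rule 11).
Holding L27 grants L32 (Rule 7).
Holding T13 and L32 grants black-key (Rule 12).
Holding black-key, gold-token, and K26 grants K17 (Rule 2).
Holding T13 and K17 grants T11 (Rule 10).
T31 would need K17 and K38 (Rule 4), but K38 is never granted. T4 would need C37 and green-clearance (Rule 8), but green-clearance is never granted. No rule produces L38, and it is not given.

T11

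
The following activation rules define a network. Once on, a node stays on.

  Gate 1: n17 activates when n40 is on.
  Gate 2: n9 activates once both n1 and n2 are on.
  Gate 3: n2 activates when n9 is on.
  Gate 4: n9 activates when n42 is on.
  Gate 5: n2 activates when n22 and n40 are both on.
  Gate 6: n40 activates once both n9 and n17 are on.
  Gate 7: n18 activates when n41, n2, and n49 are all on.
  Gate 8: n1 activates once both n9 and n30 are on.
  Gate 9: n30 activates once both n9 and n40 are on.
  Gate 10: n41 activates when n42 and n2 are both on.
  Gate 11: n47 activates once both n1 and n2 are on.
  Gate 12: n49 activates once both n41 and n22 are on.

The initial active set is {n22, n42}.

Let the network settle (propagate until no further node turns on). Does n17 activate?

No

n17 would need n40 (Gate 1), but n40 never turns on.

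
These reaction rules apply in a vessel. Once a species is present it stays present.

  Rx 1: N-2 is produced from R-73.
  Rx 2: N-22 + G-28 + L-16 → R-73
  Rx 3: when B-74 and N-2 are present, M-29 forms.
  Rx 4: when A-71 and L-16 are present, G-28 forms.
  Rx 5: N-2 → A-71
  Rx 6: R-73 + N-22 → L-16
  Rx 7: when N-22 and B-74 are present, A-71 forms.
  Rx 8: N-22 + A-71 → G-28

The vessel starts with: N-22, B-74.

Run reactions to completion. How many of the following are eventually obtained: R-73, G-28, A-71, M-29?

N-22 and B-74 present → A-71 forms (Rx 7).
N-22 and A-71 present → G-28 forms (Rx 8).
R-73 would need N-22, G-28, and L-16 (Rx 2), but L-16 never forms.
G-28: reached.
A-71: reached.
M-29 would need B-74 and N-2 (Rx 3), but N-2 never forms.
Reached: G-28 and A-71 — 2 of the 4.

2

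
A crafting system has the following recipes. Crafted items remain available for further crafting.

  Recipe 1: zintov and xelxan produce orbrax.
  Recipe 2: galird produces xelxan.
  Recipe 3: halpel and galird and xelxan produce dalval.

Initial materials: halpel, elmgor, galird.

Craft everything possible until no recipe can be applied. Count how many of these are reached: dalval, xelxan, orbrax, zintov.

galird → xelxan (Recipe 2).
halpel and galird and xelxan → dalval (Recipe 3).
dalval: reached.
xelxan: reached.
orbrax would need zintov and xelxan (Recipe 1), but zintov is never obtained.
No rule produces zintov, and it is not given.
Reached: dalval and xelxan — 2 of the 4.

2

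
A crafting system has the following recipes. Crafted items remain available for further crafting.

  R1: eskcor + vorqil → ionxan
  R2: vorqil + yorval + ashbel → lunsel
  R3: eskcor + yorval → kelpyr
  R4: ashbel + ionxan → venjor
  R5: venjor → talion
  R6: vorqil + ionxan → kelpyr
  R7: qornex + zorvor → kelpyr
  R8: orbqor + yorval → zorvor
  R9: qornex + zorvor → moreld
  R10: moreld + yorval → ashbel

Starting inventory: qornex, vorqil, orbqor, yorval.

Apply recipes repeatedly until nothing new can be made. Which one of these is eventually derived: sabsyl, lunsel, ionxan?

orbqor + yorval → zorvor (R8).
qornex + zorvor → moreld (R9).
moreld + yorval → ashbel (R10).
vorqil + yorval + ashbel → lunsel (R2).
ionxan would need eskcor and vorqil (R1), but eskcor is never obtained. No rule produces sabsyl, and it is not given.

lunsel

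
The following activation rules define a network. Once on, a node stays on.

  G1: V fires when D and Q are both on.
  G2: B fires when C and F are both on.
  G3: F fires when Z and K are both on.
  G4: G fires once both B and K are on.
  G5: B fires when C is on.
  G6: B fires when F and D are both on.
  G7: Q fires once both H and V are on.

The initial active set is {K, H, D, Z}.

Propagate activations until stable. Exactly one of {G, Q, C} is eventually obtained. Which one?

G

Z and K are on, so F fires (G3).
F and D are on, so B fires (G6).
B and K are on, so G fires (G4).
Q would need H and V (G7), but V never turns on. No rule produces C, and it is not given.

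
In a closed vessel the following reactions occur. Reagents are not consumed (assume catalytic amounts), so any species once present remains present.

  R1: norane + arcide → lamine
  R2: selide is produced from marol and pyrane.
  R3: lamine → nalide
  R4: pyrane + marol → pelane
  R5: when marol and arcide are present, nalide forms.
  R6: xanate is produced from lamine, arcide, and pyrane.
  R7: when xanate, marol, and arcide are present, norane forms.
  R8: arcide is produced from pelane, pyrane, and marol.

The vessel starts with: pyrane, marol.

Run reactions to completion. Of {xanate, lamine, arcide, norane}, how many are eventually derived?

1

pyrane and marol present → pelane forms (R4).
pelane, pyrane, and marol present → arcide forms (R8).
xanate would need lamine, arcide, and pyrane (R6), but lamine never forms.
lamine would need norane and arcide (R1), but norane never forms.
arcide: reached.
norane would need xanate, marol, and arcide (R7), but xanate never forms.
Reached: arcide — 1 of the 4.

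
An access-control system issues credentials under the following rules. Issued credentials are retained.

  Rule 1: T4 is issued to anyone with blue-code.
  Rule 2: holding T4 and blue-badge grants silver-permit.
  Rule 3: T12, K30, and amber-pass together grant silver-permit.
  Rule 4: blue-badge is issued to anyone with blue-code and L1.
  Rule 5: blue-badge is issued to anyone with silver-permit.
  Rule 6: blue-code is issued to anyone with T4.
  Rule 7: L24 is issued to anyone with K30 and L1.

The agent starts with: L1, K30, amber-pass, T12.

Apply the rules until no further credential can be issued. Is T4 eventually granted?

T4 would need blue-code (Rule 1), but blue-code is never granted.

No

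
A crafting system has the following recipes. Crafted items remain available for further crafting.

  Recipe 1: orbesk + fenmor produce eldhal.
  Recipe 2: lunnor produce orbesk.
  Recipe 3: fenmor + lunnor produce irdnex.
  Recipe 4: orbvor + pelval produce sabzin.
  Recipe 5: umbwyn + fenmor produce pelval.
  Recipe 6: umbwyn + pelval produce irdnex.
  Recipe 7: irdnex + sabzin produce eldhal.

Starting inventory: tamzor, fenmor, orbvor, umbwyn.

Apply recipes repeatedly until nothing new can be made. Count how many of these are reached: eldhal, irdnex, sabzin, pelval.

4

umbwyn + fenmor → pelval (Recipe 5).
orbvor + pelval → sabzin (Recipe 4).
Using Recipe 6, umbwyn and pelval make irdnex.
irdnex + sabzin → eldhal (Recipe 7).
eldhal: reached.
irdnex: reached.
sabzin: reached.
pelval: reached.
All 4 are reached.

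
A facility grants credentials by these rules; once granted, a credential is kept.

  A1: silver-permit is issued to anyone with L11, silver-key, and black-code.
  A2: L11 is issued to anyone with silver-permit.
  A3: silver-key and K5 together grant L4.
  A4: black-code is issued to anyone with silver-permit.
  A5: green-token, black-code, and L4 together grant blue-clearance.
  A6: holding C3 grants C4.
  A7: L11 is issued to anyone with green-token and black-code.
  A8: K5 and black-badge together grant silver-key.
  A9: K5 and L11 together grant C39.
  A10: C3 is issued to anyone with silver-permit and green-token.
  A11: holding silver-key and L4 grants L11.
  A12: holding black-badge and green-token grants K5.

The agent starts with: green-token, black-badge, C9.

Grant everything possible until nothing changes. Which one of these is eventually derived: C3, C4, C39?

Holding black-badge and green-token grants K5 (A12).
Holding K5 and black-badge grants silver-key (A8).
Holding silver-key and K5 grants L4 (A3).
Holding silver-key and L4 grants L11 (A11).
Holding K5 and L11 grants C39 (A9).
C4 would need C3 (A6), but C3 is never granted. C3 would need silver-permit and green-token (A10), but silver-permit is never granted.

C39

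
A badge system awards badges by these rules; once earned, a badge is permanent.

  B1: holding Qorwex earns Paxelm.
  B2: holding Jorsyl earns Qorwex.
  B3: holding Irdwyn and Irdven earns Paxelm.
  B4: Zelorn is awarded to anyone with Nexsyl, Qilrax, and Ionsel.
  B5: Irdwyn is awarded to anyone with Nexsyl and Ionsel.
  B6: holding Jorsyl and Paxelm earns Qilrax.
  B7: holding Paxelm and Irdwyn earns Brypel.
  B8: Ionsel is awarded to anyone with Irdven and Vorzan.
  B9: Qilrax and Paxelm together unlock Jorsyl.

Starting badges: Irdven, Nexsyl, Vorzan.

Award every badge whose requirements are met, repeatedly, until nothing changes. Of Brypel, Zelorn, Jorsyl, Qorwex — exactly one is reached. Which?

Brypel

With Irdven and Vorzan, Ionsel is earned (B8).
With Nexsyl and Ionsel, Irdwyn is earned (B5).
With Irdwyn and Irdven, Paxelm is earned (B3).
With Paxelm and Irdwyn, Brypel is earned (B7).
Jorsyl would need Qilrax and Paxelm (B9), but Qilrax is never earned. Qorwex would need Jorsyl (B2), but Jorsyl is never earned. Zelorn would need Nexsyl, Qilrax, and Ionsel (B4), but Qilrax is never earned.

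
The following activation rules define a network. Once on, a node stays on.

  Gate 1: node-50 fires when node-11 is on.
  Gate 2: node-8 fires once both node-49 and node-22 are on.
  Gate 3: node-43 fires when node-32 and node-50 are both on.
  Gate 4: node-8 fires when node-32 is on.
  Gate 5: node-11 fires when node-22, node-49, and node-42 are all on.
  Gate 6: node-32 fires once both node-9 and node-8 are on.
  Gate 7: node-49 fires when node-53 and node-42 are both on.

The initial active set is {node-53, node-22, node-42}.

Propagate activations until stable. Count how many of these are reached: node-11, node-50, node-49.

Gate 7: node-53 and node-42 on → node-49 on.
Gate 5: node-22, node-49, and node-42 on → node-11 on.
node-11 is on, so node-50 fires (Gate 1).
node-11: reached.
node-50: reached.
node-49: reached.
All 3 are reached.

3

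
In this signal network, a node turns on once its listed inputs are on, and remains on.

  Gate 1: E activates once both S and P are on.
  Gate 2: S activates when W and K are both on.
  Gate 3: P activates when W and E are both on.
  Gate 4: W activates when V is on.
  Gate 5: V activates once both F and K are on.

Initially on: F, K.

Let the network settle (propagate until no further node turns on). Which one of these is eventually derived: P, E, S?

Gate 5: F and K on → V on.
Gate 4: V on → W on.
W and K are on, so S activates (Gate 2).
E would need S and P (Gate 1), but P never turns on. P would need W and E (Gate 3), but E never turns on.

S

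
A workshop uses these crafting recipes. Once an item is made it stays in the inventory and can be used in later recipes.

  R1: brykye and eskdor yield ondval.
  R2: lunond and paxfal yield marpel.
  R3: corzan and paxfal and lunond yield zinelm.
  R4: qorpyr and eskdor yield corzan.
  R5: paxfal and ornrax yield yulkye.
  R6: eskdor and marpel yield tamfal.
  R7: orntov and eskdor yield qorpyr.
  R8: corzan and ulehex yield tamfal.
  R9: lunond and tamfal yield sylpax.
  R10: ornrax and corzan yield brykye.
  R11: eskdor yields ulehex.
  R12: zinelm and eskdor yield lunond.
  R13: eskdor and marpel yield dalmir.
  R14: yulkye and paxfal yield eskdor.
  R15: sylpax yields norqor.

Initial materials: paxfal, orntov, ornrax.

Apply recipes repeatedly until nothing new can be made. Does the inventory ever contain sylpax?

sylpax would need lunond and tamfal (R9), but lunond is never obtained.

No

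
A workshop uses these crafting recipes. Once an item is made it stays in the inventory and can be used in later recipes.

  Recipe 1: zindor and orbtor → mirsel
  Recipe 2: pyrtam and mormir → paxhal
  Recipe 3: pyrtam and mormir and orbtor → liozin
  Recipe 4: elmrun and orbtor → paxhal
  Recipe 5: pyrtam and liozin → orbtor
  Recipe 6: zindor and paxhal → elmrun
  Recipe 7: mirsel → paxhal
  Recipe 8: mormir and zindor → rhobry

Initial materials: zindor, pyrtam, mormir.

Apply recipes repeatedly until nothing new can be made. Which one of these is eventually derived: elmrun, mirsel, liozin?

elmrun

Using Recipe 2, pyrtam and mormir make paxhal.
Using Recipe 6, zindor and paxhal make elmrun.
liozin would need pyrtam, mormir, and orbtor (Recipe 3), but orbtor is never obtained. mirsel would need zindor and orbtor (Recipe 1), but orbtor is never obtained.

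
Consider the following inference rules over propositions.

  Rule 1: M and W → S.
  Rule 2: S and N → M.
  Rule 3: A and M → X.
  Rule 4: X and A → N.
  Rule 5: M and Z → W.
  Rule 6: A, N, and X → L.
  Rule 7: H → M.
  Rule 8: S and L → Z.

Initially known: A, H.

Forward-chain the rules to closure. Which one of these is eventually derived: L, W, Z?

From H, Rule 7 gives M.
A and M hold, so X follows (Rule 3).
X and A hold, so N follows (Rule 4).
A, N, and X hold, so L follows (Rule 6).
W would need M and Z (Rule 5), but Z is never established. Z would need S and L (Rule 8), but S is never established.

L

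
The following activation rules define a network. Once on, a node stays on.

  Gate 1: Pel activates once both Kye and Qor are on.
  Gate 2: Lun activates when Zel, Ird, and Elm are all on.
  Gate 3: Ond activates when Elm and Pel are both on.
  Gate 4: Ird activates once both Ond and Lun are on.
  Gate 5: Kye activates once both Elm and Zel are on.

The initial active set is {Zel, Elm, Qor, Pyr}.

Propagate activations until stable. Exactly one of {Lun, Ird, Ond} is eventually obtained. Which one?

Ond

Gate 5: Elm and Zel on → Kye on.
Gate 1: Kye and Qor on → Pel on.
Gate 3: Elm and Pel on → Ond on.
Lun would need Zel, Ird, and Elm (Gate 2), but Ird never turns on. Ird would need Ond and Lun (Gate 4), but Lun never turns on.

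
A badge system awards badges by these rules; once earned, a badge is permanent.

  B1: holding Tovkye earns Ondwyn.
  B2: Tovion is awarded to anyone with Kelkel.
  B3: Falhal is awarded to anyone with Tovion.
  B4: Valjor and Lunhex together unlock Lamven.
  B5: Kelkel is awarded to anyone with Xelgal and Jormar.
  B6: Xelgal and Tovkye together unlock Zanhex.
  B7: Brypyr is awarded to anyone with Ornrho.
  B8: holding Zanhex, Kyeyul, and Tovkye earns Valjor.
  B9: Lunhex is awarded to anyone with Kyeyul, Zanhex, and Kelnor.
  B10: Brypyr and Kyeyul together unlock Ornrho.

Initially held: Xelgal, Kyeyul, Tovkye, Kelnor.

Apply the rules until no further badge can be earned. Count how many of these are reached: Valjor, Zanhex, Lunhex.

With Xelgal and Tovkye, Zanhex is earned (B6).
With Kyeyul, Zanhex, and Kelnor, Lunhex is earned (B9).
With Zanhex, Kyeyul, and Tovkye, Valjor is earned (B8).
Valjor: reached.
Zanhex: reached.
Lunhex: reached.
All 3 are reached.

3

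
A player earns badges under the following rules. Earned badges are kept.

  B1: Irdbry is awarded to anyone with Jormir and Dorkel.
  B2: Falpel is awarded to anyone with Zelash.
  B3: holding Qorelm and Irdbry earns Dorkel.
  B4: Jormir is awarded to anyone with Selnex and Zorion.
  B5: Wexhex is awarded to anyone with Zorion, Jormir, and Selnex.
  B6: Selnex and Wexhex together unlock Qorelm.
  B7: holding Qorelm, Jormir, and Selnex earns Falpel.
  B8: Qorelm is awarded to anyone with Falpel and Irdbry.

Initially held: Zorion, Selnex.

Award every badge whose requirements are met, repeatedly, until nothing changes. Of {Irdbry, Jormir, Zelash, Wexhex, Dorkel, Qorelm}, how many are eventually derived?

With Selnex and Zorion, Jormir is earned (B4).
With Zorion, Jormir, and Selnex, Wexhex is earned (B5).
With Selnex and Wexhex, Qorelm is earned (B6).
Irdbry would need Jormir and Dorkel (B1), but Dorkel is never earned.
Jormir: reached.
No rule produces Zelash, and it is not given.
Wexhex: reached.
Dorkel would need Qorelm and Irdbry (B3), but Irdbry is never earned.
Qorelm: reached.
Reached: Jormir, Wexhex, and Qorelm — 3 of the 6.

3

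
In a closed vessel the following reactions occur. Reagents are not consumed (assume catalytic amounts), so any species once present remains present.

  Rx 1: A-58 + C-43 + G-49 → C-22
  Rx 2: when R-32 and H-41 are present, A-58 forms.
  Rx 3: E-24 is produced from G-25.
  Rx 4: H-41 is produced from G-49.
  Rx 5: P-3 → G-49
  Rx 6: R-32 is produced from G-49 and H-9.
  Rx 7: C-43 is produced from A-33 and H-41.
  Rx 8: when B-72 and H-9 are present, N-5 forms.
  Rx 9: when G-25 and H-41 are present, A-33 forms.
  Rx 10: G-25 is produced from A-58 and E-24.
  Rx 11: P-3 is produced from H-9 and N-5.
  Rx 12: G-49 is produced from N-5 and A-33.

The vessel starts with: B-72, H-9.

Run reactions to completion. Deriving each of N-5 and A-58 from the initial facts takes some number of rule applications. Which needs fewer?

N-5: B-72 and H-9 present → N-5 forms (Rx 8). [1 rule application]
A-58: B-72 and H-9 present → N-5 forms (Rx 8). H-9 and N-5 present → P-3 forms (Rx 11). P-3 present → G-49 forms (Rx 5). G-49 present → H-41 forms (Rx 4). G-49 and H-9 present → R-32 forms (Rx 6). R-32 and H-41 present → A-58 forms (Rx 2). [6 rule applications]
N-5 needs fewer.

N-5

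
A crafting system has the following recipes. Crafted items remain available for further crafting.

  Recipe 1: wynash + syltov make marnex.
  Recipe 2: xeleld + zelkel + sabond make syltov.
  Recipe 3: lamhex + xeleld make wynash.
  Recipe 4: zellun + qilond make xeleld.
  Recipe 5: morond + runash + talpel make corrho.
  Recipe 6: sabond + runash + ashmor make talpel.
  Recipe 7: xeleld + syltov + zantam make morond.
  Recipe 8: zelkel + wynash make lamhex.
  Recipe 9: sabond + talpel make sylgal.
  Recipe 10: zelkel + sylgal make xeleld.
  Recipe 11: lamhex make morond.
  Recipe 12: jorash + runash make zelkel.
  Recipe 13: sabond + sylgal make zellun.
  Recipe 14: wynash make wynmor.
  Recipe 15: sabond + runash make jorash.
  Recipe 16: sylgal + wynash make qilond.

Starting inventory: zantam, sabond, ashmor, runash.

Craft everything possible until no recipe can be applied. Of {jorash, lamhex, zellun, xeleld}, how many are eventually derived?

Using Recipe 6, sabond, runash, and ashmor make talpel.
Using Recipe 15, sabond and runash make jorash.
sabond + talpel → sylgal (Recipe 9).
jorash + runash → zelkel (Recipe 12).
Using Recipe 13, sabond and sylgal make zellun.
Using Recipe 10, zelkel and sylgal make xeleld.
jorash: reached.
lamhex would need zelkel and wynash (Recipe 8), but wynash is never obtained.
zellun: reached.
xeleld: reached.
Reached: jorash, zellun, and xeleld — 3 of the 4.

3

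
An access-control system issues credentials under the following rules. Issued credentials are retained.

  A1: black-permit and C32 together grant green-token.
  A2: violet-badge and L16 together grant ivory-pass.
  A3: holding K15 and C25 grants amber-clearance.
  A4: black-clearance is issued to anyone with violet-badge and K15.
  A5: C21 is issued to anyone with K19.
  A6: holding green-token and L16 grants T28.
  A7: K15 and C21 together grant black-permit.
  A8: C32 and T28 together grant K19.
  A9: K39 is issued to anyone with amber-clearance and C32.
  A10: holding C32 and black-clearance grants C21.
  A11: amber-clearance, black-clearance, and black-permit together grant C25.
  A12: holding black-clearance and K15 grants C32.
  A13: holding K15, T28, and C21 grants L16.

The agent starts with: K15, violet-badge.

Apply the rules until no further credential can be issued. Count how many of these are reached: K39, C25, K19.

K39 would need amber-clearance and C32 (A9), but amber-clearance is never granted.
C25 would need amber-clearance, black-clearance, and black-permit (A11), but amber-clearance is never granted.
K19 would need C32 and T28 (A8), but T28 is never granted.
None of the 3 are reached.

0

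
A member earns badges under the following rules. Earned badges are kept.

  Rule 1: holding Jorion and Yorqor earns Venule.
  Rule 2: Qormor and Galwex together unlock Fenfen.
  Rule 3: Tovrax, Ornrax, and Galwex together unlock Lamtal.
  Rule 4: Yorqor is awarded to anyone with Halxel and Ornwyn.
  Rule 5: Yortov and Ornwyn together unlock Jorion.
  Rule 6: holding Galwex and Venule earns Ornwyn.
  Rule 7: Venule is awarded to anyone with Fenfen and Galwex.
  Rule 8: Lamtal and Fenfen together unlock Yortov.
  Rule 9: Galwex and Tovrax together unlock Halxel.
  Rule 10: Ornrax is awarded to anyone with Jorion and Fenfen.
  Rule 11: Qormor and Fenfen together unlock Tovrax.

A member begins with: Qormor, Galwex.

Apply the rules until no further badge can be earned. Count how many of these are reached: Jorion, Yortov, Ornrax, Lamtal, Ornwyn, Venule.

2

With Qormor and Galwex, Fenfen is earned (Rule 2).
With Fenfen and Galwex, Venule is earned (Rule 7).
With Galwex and Venule, Ornwyn is earned (Rule 6).
Jorion would need Yortov and Ornwyn (Rule 5), but Yortov is never earned.
Yortov would need Lamtal and Fenfen (Rule 8), but Lamtal is never earned.
Ornrax would need Jorion and Fenfen (Rule 10), but Jorion is never earned.
Lamtal would need Tovrax, Ornrax, and Galwex (Rule 3), but Ornrax is never earned.
Ornwyn: reached.
Venule: reached.
Reached: Ornwyn and Venule — 2 of the 6.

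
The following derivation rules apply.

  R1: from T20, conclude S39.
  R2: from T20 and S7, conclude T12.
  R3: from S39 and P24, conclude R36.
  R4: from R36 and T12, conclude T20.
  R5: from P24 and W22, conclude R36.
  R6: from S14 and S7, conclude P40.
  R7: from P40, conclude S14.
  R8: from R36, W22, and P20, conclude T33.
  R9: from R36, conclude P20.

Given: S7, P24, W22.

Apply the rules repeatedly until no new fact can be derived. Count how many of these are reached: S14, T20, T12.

0

S14 would need P40 (R7), but P40 is never established.
T20 would need R36 and T12 (R4), but T12 is never established.
T12 would need T20 and S7 (R2), but T20 is never established.
None of the 3 are reached.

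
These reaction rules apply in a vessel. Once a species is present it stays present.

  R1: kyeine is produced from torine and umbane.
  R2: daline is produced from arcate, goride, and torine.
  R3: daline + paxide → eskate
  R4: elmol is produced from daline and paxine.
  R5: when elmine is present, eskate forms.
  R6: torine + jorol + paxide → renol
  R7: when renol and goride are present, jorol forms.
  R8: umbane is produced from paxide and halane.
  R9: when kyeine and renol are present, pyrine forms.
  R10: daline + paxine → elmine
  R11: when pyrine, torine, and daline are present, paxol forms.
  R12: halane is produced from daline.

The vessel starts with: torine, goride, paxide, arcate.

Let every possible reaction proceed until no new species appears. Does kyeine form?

arcate, goride, and torine present → daline forms (R2).
daline present → halane forms (R12).
paxide and halane present → umbane forms (R8).
torine and umbane present → kyeine forms (R1).

Yes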